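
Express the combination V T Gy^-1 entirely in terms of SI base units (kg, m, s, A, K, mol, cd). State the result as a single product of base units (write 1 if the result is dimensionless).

V = W/A (potential = power per current),
    = kg·m²·s⁻³·A⁻¹.
T = Wb/m² (flux density = flux per area),
    = kg·s⁻²·A⁻¹.
Gy = J/kg (absorbed dose = energy per mass),
    = m²·s⁻².
So Gy⁻¹ = m⁻²·s².
Combining: V·T·Gy⁻¹ = (kg·m²·s⁻³·A⁻¹) · (kg·s⁻²·A⁻¹) · (m⁻²·s²) = kg²·s⁻³·A⁻².

kg²·s⁻³·A⁻²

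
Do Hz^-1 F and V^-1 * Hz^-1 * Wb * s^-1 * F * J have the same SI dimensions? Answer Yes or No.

Left side:
  Hz = 1/s = s⁻¹ (frequency is cycles per second).
  So Hz⁻¹ = s.
  F = C/V (capacitance = charge per voltage),
      = A·s/(kg·m²·s⁻³·A⁻¹) (substituting C and V),
      = kg⁻¹·m⁻²·s⁴·A².
  Combining: Hz⁻¹·F = s · (kg⁻¹·m⁻²·s⁴·A²) = kg⁻¹·m⁻²·s⁵·A².
Right side:
  V = W/A (potential = power per current),
      = kg·m²·s⁻³·A⁻¹.
  So V⁻¹ = kg⁻¹·m⁻²·s³·A.
  Hz = 1/s = s⁻¹ (frequency is cycles per second).
  So Hz⁻¹ = s.
  Wb = V·s (flux: a volt is a weber per second),
      = kg·m²·s⁻²·A⁻¹.
  F = C/V (capacitance = charge per voltage),
      = A·s/(kg·m²·s⁻³·A⁻¹) (substituting C and V),
      = kg⁻¹·m⁻²·s⁴·A².
  J = N·m (work = force × distance),
      = kg·m²·s⁻².
  Combining: V⁻¹·Hz⁻¹·Wb·s⁻¹·F·J = (kg⁻¹·m⁻²·s³·A) · s · (kg·m²·s⁻²·A⁻¹) · s⁻¹ · (kg⁻¹·m⁻²·s⁴·A²) · (kg·m²·s⁻²) = s³·A².
Left is kg⁻¹·m⁻²·s⁵·A²; right is s³·A² — different.

No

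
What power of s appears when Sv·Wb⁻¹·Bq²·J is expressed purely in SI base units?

-4

Sv = m²·s⁻².
Wb = kg·m²·s⁻²·A⁻¹.
So Wb⁻¹ = kg⁻¹·m⁻²·s²·A.
Bq = s⁻¹.
So Bq² = s⁻².
J = kg·m²·s⁻².
Combining: Sv·Wb⁻¹·Bq²·J = (m²·s⁻²) · (kg⁻¹·m⁻²·s²·A) · s⁻² · (kg·m²·s⁻²) = m²·s⁻⁴·A.
The exponent of s is -4.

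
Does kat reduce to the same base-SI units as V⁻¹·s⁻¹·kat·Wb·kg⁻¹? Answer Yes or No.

No

Left side:
  kat = mol/s = s⁻¹·mol (catalytic activity).
Right side:
  V = W/A (potential = power per current),
      = kg·m²·s⁻³·A⁻¹.
  So V⁻¹ = kg⁻¹·m⁻²·s³·A.
  kat = mol/s = s⁻¹·mol (catalytic activity).
  Wb = V·s (flux: a volt is a weber per second),
      = kg·m²·s⁻²·A⁻¹.
  Combining: V⁻¹·s⁻¹·kat·Wb·kg⁻¹ = (kg⁻¹·m⁻²·s³·A) · s⁻¹ · (s⁻¹·mol) · (kg·m²·s⁻²·A⁻¹) · kg⁻¹ = kg⁻¹·s⁻¹·mol.
Left is s⁻¹·mol; right is kg⁻¹·s⁻¹·mol — different.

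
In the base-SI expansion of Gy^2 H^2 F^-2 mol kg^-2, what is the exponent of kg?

Gy = J/kg (absorbed dose = energy per mass),
    = m²·s⁻².
So Gy² = m⁴·s⁻⁴.
H = Wb/A (inductance = flux per current),
    = kg·m²·s⁻²·A⁻².
So H² = kg²·m⁴·s⁻⁴·A⁻⁴.
F = C/V (capacitance = charge per voltage),
    = A·s/(kg·m²·s⁻³·A⁻¹) (substituting C and V),
    = kg⁻¹·m⁻²·s⁴·A².
So F⁻² = kg²·m⁴·s⁻⁸·A⁻⁴.
Combining: Gy²·H²·F⁻²·mol·kg⁻² = (m⁴·s⁻⁴) · (kg²·m⁴·s⁻⁴·A⁻⁴) · (kg²·m⁴·s⁻⁸·A⁻⁴) · mol · kg⁻² = kg²·m¹²·s⁻¹⁶·A⁻⁸·mol.
The exponent of kg is 2.

2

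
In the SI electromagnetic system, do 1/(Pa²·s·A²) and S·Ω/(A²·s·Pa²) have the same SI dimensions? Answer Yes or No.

Yes

Left side:
  Pa = N/m² (pressure = force per area),
      = kg·m⁻¹·s⁻².
  So Pa⁻² = kg⁻²·m²·s⁴.
  Combining: Pa⁻²·s⁻¹·A⁻² = (kg⁻²·m²·s⁴) · s⁻¹ · A⁻² = kg⁻²·m²·s³·A⁻².
Right side:
  S = 1/Ω (conductance is reciprocal resistance),
      = kg⁻¹·m⁻²·s³·A².
  Pa = N/m² (pressure = force per area),
      = kg·m⁻¹·s⁻².
  So Pa⁻² = kg⁻²·m²·s⁴.
  Ω = V/A (resistance = voltage per current),
      = kg·m²·s⁻³·A⁻².
  Combining: A⁻²·s⁻¹·S·Pa⁻²·Ω = A⁻² · s⁻¹ · (kg⁻¹·m⁻²·s³·A²) · (kg⁻²·m²·s⁴) · (kg·m²·s⁻³·A⁻²) = kg⁻²·m²·s³·A⁻².
Both reduce to kg⁻²·m²·s³·A⁻².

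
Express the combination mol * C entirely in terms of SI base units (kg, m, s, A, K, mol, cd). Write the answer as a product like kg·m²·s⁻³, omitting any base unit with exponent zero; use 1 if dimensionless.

C = s·A.
Combining: mol·C = mol · (s·A) = s·A·mol.

s·A·mol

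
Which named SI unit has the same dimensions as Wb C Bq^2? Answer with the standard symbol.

W

Wb = kg·m²·s⁻²·A⁻¹.
C = s·A.
Bq = s⁻¹.
So Bq² = s⁻².
Combining: Wb·C·Bq² = (kg·m²·s⁻²·A⁻¹) · (s·A) · s⁻² = kg·m²·s⁻³.
kg·m²·s⁻³ is the base-SI form of the watt.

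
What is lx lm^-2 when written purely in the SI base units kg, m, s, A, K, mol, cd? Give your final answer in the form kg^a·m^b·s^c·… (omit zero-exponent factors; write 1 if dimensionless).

lx = m⁻²·cd.
lm = cd.
So lm⁻² = cd⁻².
Combining: lx·lm⁻² = (m⁻²·cd) · cd⁻² = m⁻²·cd⁻¹.

m⁻²·cd⁻¹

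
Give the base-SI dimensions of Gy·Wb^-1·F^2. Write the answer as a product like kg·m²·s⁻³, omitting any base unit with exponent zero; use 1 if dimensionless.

kg⁻³·m⁻⁴·s⁸·A⁵

Gy = J/kg (absorbed dose = energy per mass),
    = m²·s⁻².
Wb = V·s (flux: a volt is a weber per second),
    = kg·m²·s⁻²·A⁻¹.
So Wb⁻¹ = kg⁻¹·m⁻²·s²·A.
F = C/V (capacitance = charge per voltage),
    = A·s/(kg·m²·s⁻³·A⁻¹) (substituting C and V),
    = kg⁻¹·m⁻²·s⁴·A².
So F² = kg⁻²·m⁻⁴·s⁸·A⁴.
Combining: Gy·Wb⁻¹·F² = (m²·s⁻²) · (kg⁻¹·m⁻²·s²·A) · (kg⁻²·m⁻⁴·s⁸·A⁴) = kg⁻³·m⁻⁴·s⁸·A⁵.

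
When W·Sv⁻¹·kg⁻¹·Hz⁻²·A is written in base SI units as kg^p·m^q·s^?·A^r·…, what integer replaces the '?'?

W = J/s (power = energy per time),
    = kg·m²·s⁻³.
Sv = J/kg (equivalent dose = energy per mass),
    = m²·s⁻².
So Sv⁻¹ = m⁻²·s².
Hz = 1/s = s⁻¹ (frequency is cycles per second).
So Hz⁻² = s².
Combining: W·Sv⁻¹·kg⁻¹·Hz⁻²·A = (kg·m²·s⁻³) · (m⁻²·s²) · kg⁻¹ · s² · A = s·A.
The exponent of s is 1.

1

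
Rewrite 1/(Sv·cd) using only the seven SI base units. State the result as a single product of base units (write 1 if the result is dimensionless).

m⁻²·s²·cd⁻¹

Sv = J/kg (equivalent dose = energy per mass),
    = m²·s⁻².
So Sv⁻¹ = m⁻²·s².
Combining: Sv⁻¹·cd⁻¹ = (m⁻²·s²) · cd⁻¹ = m⁻²·s²·cd⁻¹.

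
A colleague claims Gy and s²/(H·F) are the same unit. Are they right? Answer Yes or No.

No

Left side:
  Gy = J/kg (absorbed dose = energy per mass),
      = m²·s⁻².
Right side:
  H = Wb/A (inductance = flux per current),
      = kg·m²·s⁻²·A⁻².
  So H⁻¹ = kg⁻¹·m⁻²·s²·A².
  F = C/V (capacitance = charge per voltage),
      = A·s/(kg·m²·s⁻³·A⁻¹) (substituting C and V),
      = kg⁻¹·m⁻²·s⁴·A².
  So F⁻¹ = kg·m²·s⁻⁴·A⁻².
  Combining: H⁻¹·F⁻¹·s² = (kg⁻¹·m⁻²·s²·A²) · (kg·m²·s⁻⁴·A⁻²) · s² = 1.
Left is m²·s⁻²; right is 1 — different.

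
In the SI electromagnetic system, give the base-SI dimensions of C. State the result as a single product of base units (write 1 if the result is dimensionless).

C = s·A.

s·A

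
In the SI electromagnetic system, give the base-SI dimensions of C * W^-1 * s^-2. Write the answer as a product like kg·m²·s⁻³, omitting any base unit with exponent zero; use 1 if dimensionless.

C = s·A.
W = kg·m²·s⁻³.
So W⁻¹ = kg⁻¹·m⁻²·s³.
Combining: C·W⁻¹·s⁻² = (s·A) · (kg⁻¹·m⁻²·s³) · s⁻² = kg⁻¹·m⁻²·s²·A.

kg⁻¹·m⁻²·s²·A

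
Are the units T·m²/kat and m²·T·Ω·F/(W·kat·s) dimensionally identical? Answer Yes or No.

Left side:
  T = Wb/m² (flux density = flux per area),
      = kg·s⁻²·A⁻¹.
  kat = mol/s = s⁻¹·mol (catalytic activity).
  So kat⁻¹ = s·mol⁻¹.
  Combining: T·kat⁻¹·m² = (kg·s⁻²·A⁻¹) · (s·mol⁻¹) · m² = kg·m²·s⁻¹·A⁻¹·mol⁻¹.
Right side:
  W = kg·m²·s⁻³.
  So W⁻¹ = kg⁻¹·m⁻²·s³.
  T = kg·s⁻²·A⁻¹.
  Ω = kg·m²·s⁻³·A⁻².
  F = kg⁻¹·m⁻²·s⁴·A².
  kat = s⁻¹·mol.
  So kat⁻¹ = s·mol⁻¹.
  Combining: m²·W⁻¹·T·Ω·F·kat⁻¹·s⁻¹ = m² · (kg⁻¹·m⁻²·s³) · (kg·s⁻²·A⁻¹) · (kg·m²·s⁻³·A⁻²) · (kg⁻¹·m⁻²·s⁴·A²) · (s·mol⁻¹) · s⁻¹ = s²·A⁻¹·mol⁻¹.
Left is kg·m²·s⁻¹·A⁻¹·mol⁻¹; right is s²·A⁻¹·mol⁻¹ — different.

No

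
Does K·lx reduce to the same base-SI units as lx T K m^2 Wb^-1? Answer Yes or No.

Yes

Left side:
  lx = lm/m² (illuminance = luminous flux per area),
      = m⁻²·cd.
  Combining: K·lx = K · (m⁻²·cd) = m⁻²·K·cd.
Right side:
  lx = lm/m² (illuminance = luminous flux per area),
      = m⁻²·cd.
  T = Wb/m² (flux density = flux per area),
      = kg·s⁻²·A⁻¹.
  Wb = V·s (flux: a volt is a weber per second),
      = kg·m²·s⁻²·A⁻¹.
  So Wb⁻¹ = kg⁻¹·m⁻²·s²·A.
  Combining: lx·T·K·m²·Wb⁻¹ = (m⁻²·cd) · (kg·s⁻²·A⁻¹) · K · m² · (kg⁻¹·m⁻²·s²·A) = m⁻²·K·cd.
Both reduce to m⁻²·K·cd.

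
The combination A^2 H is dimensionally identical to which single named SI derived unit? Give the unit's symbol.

H = Wb/A (inductance = flux per current),
    = kg·m²·s⁻²·A⁻².
Combining: A²·H = A² · (kg·m²·s⁻²·A⁻²) = kg·m²·s⁻².
kg·m²·s⁻² is the base-SI form of the joule.

J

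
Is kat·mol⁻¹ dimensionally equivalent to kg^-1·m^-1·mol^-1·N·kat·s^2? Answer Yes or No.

Left side:
  kat = s⁻¹·mol.
  Combining: kat·mol⁻¹ = (s⁻¹·mol) · mol⁻¹ = s⁻¹.
Right side:
  N = kg·m·s⁻².
  kat = s⁻¹·mol.
  Combining: kg⁻¹·m⁻¹·mol⁻¹·N·kat·s² = kg⁻¹ · m⁻¹ · mol⁻¹ · (kg·m·s⁻²) · (s⁻¹·mol) · s² = s⁻¹.
Both reduce to s⁻¹.

Yes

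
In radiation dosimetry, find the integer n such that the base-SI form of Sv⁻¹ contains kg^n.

0

Sv = m²·s⁻².
So Sv⁻¹ = m⁻²·s².
The exponent of kg is 0.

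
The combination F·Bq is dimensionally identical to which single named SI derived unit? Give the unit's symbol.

S

F = kg⁻¹·m⁻²·s⁴·A².
Bq = s⁻¹.
Combining: F·Bq = (kg⁻¹·m⁻²·s⁴·A²) · s⁻¹ = kg⁻¹·m⁻²·s³·A².
kg⁻¹·m⁻²·s³·A² is the base-SI form of the siemens.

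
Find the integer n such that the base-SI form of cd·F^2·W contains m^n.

F = kg⁻¹·m⁻²·s⁴·A².
So F² = kg⁻²·m⁻⁴·s⁸·A⁴.
W = kg·m²·s⁻³.
Combining: cd·F²·W = cd · (kg⁻²·m⁻⁴·s⁸·A⁴) · (kg·m²·s⁻³) = kg⁻¹·m⁻²·s⁵·A⁴·cd.
The exponent of m is -2.

-2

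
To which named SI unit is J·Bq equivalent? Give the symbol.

J = N·m (work = force × distance),
    = kg·m²·s⁻².
Bq = 1/s = s⁻¹ (activity is decays per second).
Combining: J·Bq = (kg·m²·s⁻²) · s⁻¹ = kg·m²·s⁻³.
kg·m²·s⁻³ is the base-SI form of the watt.

W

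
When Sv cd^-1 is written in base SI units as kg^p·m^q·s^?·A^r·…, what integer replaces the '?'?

-2

Sv = J/kg (equivalent dose = energy per mass),
    = m²·s⁻².
Combining: Sv·cd⁻¹ = (m²·s⁻²) · cd⁻¹ = m²·s⁻²·cd⁻¹.
The exponent of s is -2.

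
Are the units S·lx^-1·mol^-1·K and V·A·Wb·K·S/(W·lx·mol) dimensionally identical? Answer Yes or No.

No

Left side:
  S = 1/Ω (conductance is reciprocal resistance),
      = kg⁻¹·m⁻²·s³·A².
  lx = lm/m² (illuminance = luminous flux per area),
      = m⁻²·cd.
  So lx⁻¹ = m²·cd⁻¹.
  Combining: S·lx⁻¹·mol⁻¹·K = (kg⁻¹·m⁻²·s³·A²) · (m²·cd⁻¹) · mol⁻¹ · K = kg⁻¹·s³·A²·K·mol⁻¹·cd⁻¹.
Right side:
  V = W/A (potential = power per current),
      = kg·m²·s⁻³·A⁻¹.
  W = J/s (power = energy per time),
      = kg·m²·s⁻³.
  So W⁻¹ = kg⁻¹·m⁻²·s³.
  Wb = V·s (flux: a volt is a weber per second),
      = kg·m²·s⁻²·A⁻¹.
  lx = lm/m² (illuminance = luminous flux per area),
      = m⁻²·cd.
  So lx⁻¹ = m²·cd⁻¹.
  S = 1/Ω (conductance is reciprocal resistance),
      = kg⁻¹·m⁻²·s³·A².
  Combining: V·A·W⁻¹·Wb·lx⁻¹·K·S·mol⁻¹ = (kg·m²·s⁻³·A⁻¹) · A · (kg⁻¹·m⁻²·s³) · (kg·m²·s⁻²·A⁻¹) · (m²·cd⁻¹) · K · (kg⁻¹·m⁻²·s³·A²) · mol⁻¹ = m²·s·A·K·mol⁻¹·cd⁻¹.
Left is kg⁻¹·s³·A²·K·mol⁻¹·cd⁻¹; right is m²·s·A·K·mol⁻¹·cd⁻¹ — different.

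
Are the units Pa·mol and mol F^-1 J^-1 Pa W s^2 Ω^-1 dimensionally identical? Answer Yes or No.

Left side:
  Pa = kg·m⁻¹·s⁻².
  Combining: Pa·mol = (kg·m⁻¹·s⁻²) · mol = kg·m⁻¹·s⁻²·mol.
Right side:
  F = C/V (capacitance = charge per voltage),
      = A·s/(kg·m²·s⁻³·A⁻¹) (substituting C and V),
      = kg⁻¹·m⁻²·s⁴·A².
  So F⁻¹ = kg·m²·s⁻⁴·A⁻².
  J = N·m (work = force × distance),
      = kg·m²·s⁻².
  So J⁻¹ = kg⁻¹·m⁻²·s².
  Pa = N/m² (pressure = force per area),
      = kg·m⁻¹·s⁻².
  W = J/s (power = energy per time),
      = kg·m²·s⁻³.
  Ω = V/A (resistance = voltage per current),
      = kg·m²·s⁻³·A⁻².
  So Ω⁻¹ = kg⁻¹·m⁻²·s³·A².
  Combining: mol·F⁻¹·J⁻¹·Pa·W·s²·Ω⁻¹ = mol · (kg·m²·s⁻⁴·A⁻²) · (kg⁻¹·m⁻²·s²) · (kg·m⁻¹·s⁻²) · (kg·m²·s⁻³) · s² · (kg⁻¹·m⁻²·s³·A²) = kg·m⁻¹·s⁻²·mol.
Both reduce to kg·m⁻¹·s⁻²·mol.

Yes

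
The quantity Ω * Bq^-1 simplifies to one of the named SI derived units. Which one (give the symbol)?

Ω = kg·m²·s⁻³·A⁻².
Bq = s⁻¹.
So Bq⁻¹ = s.
Combining: Ω·Bq⁻¹ = (kg·m²·s⁻³·A⁻²) · s = kg·m²·s⁻²·A⁻².
kg·m²·s⁻²·A⁻² is the base-SI form of the henry.

H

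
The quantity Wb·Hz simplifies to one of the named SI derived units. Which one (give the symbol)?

V

Wb = V·s (flux: a volt is a weber per second),
    = kg·m²·s⁻²·A⁻¹.
Hz = 1/s = s⁻¹ (frequency is cycles per second).
Combining: Wb·Hz = (kg·m²·s⁻²·A⁻¹) · s⁻¹ = kg·m²·s⁻³·A⁻¹.
kg·m²·s⁻³·A⁻¹ is the base-SI form of the volt.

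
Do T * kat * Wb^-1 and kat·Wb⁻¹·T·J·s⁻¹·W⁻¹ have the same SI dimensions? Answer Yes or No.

Left side:
  T = kg·s⁻²·A⁻¹.
  kat = s⁻¹·mol.
  Wb = kg·m²·s⁻²·A⁻¹.
  So Wb⁻¹ = kg⁻¹·m⁻²·s²·A.
  Combining: T·kat·Wb⁻¹ = (kg·s⁻²·A⁻¹) · (s⁻¹·mol) · (kg⁻¹·m⁻²·s²·A) = m⁻²·s⁻¹·mol.
Right side:
  kat = s⁻¹·mol.
  Wb = kg·m²·s⁻²·A⁻¹.
  So Wb⁻¹ = kg⁻¹·m⁻²·s²·A.
  T = kg·s⁻²·A⁻¹.
  J = kg·m²·s⁻².
  W = kg·m²·s⁻³.
  So W⁻¹ = kg⁻¹·m⁻²·s³.
  Combining: kat·Wb⁻¹·T·J·s⁻¹·W⁻¹ = (s⁻¹·mol) · (kg⁻¹·m⁻²·s²·A) · (kg·s⁻²·A⁻¹) · (kg·m²·s⁻²) · s⁻¹ · (kg⁻¹·m⁻²·s³) = m⁻²·s⁻¹·mol.
Both reduce to m⁻²·s⁻¹·mol.

Yes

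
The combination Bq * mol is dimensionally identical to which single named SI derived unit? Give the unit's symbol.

Bq = s⁻¹.
Combining: Bq·mol = s⁻¹ · mol = s⁻¹·mol.
s⁻¹·mol is the base-SI form of the katal.

kat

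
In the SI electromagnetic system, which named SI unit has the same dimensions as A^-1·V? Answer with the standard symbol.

V = kg·m²·s⁻³·A⁻¹.
Combining: A⁻¹·V = A⁻¹ · (kg·m²·s⁻³·A⁻¹) = kg·m²·s⁻³·A⁻².
kg·m²·s⁻³·A⁻² is the base-SI form of the ohm.

Ω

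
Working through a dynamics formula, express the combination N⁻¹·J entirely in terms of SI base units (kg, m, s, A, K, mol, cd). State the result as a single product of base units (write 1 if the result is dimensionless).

m

N = kg·m/s² = kg·m·s⁻² (force = mass × acceleration).
So N⁻¹ = kg⁻¹·m⁻¹·s².
J = N·m (work = force × distance),
    = kg·m²·s⁻².
Combining: N⁻¹·J = (kg⁻¹·m⁻¹·s²) · (kg·m²·s⁻²) = m.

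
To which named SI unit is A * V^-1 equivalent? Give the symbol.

S

V = kg·m²·s⁻³·A⁻¹.
So V⁻¹ = kg⁻¹·m⁻²·s³·A.
Combining: A·V⁻¹ = A · (kg⁻¹·m⁻²·s³·A) = kg⁻¹·m⁻²·s³·A².
kg⁻¹·m⁻²·s³·A² is the base-SI form of the siemens.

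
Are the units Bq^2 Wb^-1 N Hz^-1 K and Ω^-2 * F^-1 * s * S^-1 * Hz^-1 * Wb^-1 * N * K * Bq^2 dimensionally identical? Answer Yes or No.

Left side:
  Bq = s⁻¹.
  So Bq² = s⁻².
  Wb = kg·m²·s⁻²·A⁻¹.
  So Wb⁻¹ = kg⁻¹·m⁻²·s²·A.
  N = kg·m·s⁻².
  Hz = s⁻¹.
  So Hz⁻¹ = s.
  Combining: Bq²·Wb⁻¹·N·Hz⁻¹·K = s⁻² · (kg⁻¹·m⁻²·s²·A) · (kg·m·s⁻²) · s · K = m⁻¹·s⁻¹·A·K.
Right side:
  Ω = V/A (resistance = voltage per current),
      = kg·m²·s⁻³·A⁻².
  So Ω⁻² = kg⁻²·m⁻⁴·s⁶·A⁴.
  F = C/V (capacitance = charge per voltage),
      = A·s/(kg·m²·s⁻³·A⁻¹) (substituting C and V),
      = kg⁻¹·m⁻²·s⁴·A².
  So F⁻¹ = kg·m²·s⁻⁴·A⁻².
  S = 1/Ω (conductance is reciprocal resistance),
      = kg⁻¹·m⁻²·s³·A².
  So S⁻¹ = kg·m²·s⁻³·A⁻².
  Hz = 1/s = s⁻¹ (frequency is cycles per second).
  So Hz⁻¹ = s.
  Wb = V·s (flux: a volt is a weber per second),
      = kg·m²·s⁻²·A⁻¹.
  So Wb⁻¹ = kg⁻¹·m⁻²·s²·A.
  N = kg·m/s² = kg·m·s⁻² (force = mass × acceleration).
  Bq = 1/s = s⁻¹ (activity is decays per second).
  So Bq² = s⁻².
  Combining: Ω⁻²·F⁻¹·s·S⁻¹·Hz⁻¹·Wb⁻¹·N·K·Bq² = (kg⁻²·m⁻⁴·s⁶·A⁴) · (kg·m²·s⁻⁴·A⁻²) · s · (kg·m²·s⁻³·A⁻²) · s · (kg⁻¹·m⁻²·s²·A) · (kg·m·s⁻²) · K · s⁻² = m⁻¹·s⁻¹·A·K.
Both reduce to m⁻¹·s⁻¹·A·K.

Yes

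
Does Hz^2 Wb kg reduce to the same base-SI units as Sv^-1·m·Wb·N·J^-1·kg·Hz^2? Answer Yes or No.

Left side:
  Hz = s⁻¹.
  So Hz² = s⁻².
  Wb = kg·m²·s⁻²·A⁻¹.
  Combining: Hz²·Wb·kg = s⁻² · (kg·m²·s⁻²·A⁻¹) · kg = kg²·m²·s⁻⁴·A⁻¹.
Right side:
  Sv = J/kg (equivalent dose = energy per mass),
      = m²·s⁻².
  So Sv⁻¹ = m⁻²·s².
  Wb = V·s (flux: a volt is a weber per second),
      = kg·m²·s⁻²·A⁻¹.
  N = kg·m/s² = kg·m·s⁻² (force = mass × acceleration).
  J = N·m (work = force × distance),
      = kg·m²·s⁻².
  So J⁻¹ = kg⁻¹·m⁻²·s².
  Hz = 1/s = s⁻¹ (frequency is cycles per second).
  So Hz² = s⁻².
  Combining: Sv⁻¹·m·Wb·N·J⁻¹·kg·Hz² = (m⁻²·s²) · m · (kg·m²·s⁻²·A⁻¹) · (kg·m·s⁻²) · (kg⁻¹·m⁻²·s²) · kg · s⁻² = kg²·s⁻²·A⁻¹.
Left is kg²·m²·s⁻⁴·A⁻¹; right is kg²·s⁻²·A⁻¹ — different.

No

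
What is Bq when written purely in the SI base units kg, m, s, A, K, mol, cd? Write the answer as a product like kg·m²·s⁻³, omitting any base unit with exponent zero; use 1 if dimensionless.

s⁻¹

Bq = 1/s = s⁻¹ (activity is decays per second).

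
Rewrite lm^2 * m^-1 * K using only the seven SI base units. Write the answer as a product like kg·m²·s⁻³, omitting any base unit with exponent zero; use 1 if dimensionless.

lm = cd·sr = cd (luminous flux; sr is dimensionless).
So lm² = cd².
Combining: lm²·m⁻¹·K = cd² · m⁻¹ · K = m⁻¹·K·cd².

m⁻¹·K·cd²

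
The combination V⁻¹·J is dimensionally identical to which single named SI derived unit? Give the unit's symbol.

V = kg·m²·s⁻³·A⁻¹.
So V⁻¹ = kg⁻¹·m⁻²·s³·A.
J = kg·m²·s⁻².
Combining: V⁻¹·J = (kg⁻¹·m⁻²·s³·A) · (kg·m²·s⁻²) = s·A.
s·A is the base-SI form of the coulomb.

C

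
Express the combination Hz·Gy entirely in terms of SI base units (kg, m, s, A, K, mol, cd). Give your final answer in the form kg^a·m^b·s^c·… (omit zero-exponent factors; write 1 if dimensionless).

Hz = s⁻¹.
Gy = m²·s⁻².
Combining: Hz·Gy = s⁻¹ · (m²·s⁻²) = m²·s⁻³.

m²·s⁻³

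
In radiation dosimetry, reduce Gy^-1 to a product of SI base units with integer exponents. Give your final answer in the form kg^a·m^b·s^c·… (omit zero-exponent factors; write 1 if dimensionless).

m⁻²·s²

Gy = J/kg (absorbed dose = energy per mass),
    = m²·s⁻².
So Gy⁻¹ = m⁻²·s².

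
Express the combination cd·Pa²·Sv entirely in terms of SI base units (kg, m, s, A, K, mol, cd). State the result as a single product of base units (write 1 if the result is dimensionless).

kg²·s⁻⁶·cd

Pa = kg·m⁻¹·s⁻².
So Pa² = kg²·m⁻²·s⁻⁴.
Sv = m²·s⁻².
Combining: cd·Pa²·Sv = cd · (kg²·m⁻²·s⁻⁴) · (m²·s⁻²) = kg²·s⁻⁶·cd.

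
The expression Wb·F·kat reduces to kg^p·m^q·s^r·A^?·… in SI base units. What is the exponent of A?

1

Wb = kg·m²·s⁻²·A⁻¹.
F = kg⁻¹·m⁻²·s⁴·A².
kat = s⁻¹·mol.
Combining: Wb·F·kat = (kg·m²·s⁻²·A⁻¹) · (kg⁻¹·m⁻²·s⁴·A²) · (s⁻¹·mol) = s·A·mol.
The exponent of A is 1.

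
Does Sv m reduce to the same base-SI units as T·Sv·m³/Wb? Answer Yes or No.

Left side:
  Sv = J/kg (equivalent dose = energy per mass),
      = m²·s⁻².
  Combining: Sv·m = (m²·s⁻²) · m = m³·s⁻².
Right side:
  T = kg·s⁻²·A⁻¹.
  Wb = kg·m²·s⁻²·A⁻¹.
  So Wb⁻¹ = kg⁻¹·m⁻²·s²·A.
  Sv = m²·s⁻².
  Combining: T·Wb⁻¹·Sv·m³ = (kg·s⁻²·A⁻¹) · (kg⁻¹·m⁻²·s²·A) · (m²·s⁻²) · m³ = m³·s⁻².
Both reduce to m³·s⁻².

Yes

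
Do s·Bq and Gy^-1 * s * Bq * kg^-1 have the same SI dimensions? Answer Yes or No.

No

Left side:
  Bq = 1/s = s⁻¹ (activity is decays per second).
  Combining: s·Bq = s · s⁻¹ = 1.
Right side:
  Gy = J/kg (absorbed dose = energy per mass),
      = m²·s⁻².
  So Gy⁻¹ = m⁻²·s².
  Bq = 1/s = s⁻¹ (activity is decays per second).
  Combining: Gy⁻¹·s·Bq·kg⁻¹ = (m⁻²·s²) · s · s⁻¹ · kg⁻¹ = kg⁻¹·m⁻²·s².
Left is 1; right is kg⁻¹·m⁻²·s² — different.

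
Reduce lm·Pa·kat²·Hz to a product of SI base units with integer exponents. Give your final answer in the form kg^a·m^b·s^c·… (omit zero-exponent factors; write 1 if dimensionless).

lm = cd·sr = cd (luminous flux; sr is dimensionless).
Pa = N/m² (pressure = force per area),
    = kg·m⁻¹·s⁻².
kat = mol/s = s⁻¹·mol (catalytic activity).
So kat² = s⁻²·mol².
Hz = 1/s = s⁻¹ (frequency is cycles per second).
Combining: lm·Pa·kat²·Hz = cd · (kg·m⁻¹·s⁻²) · (s⁻²·mol²) · s⁻¹ = kg·m⁻¹·s⁻⁵·mol²·cd.

kg·m⁻¹·s⁻⁵·mol²·cd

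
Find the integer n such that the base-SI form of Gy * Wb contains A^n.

-1

Gy = J/kg (absorbed dose = energy per mass),
    = m²·s⁻².
Wb = V·s (flux: a volt is a weber per second),
    = kg·m²·s⁻²·A⁻¹.
Combining: Gy·Wb = (m²·s⁻²) · (kg·m²·s⁻²·A⁻¹) = kg·m⁴·s⁻⁴·A⁻¹.
The exponent of A is -1.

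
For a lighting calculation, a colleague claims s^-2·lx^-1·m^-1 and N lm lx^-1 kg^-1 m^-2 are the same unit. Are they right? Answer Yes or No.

Left side:
  lx = m⁻²·cd.
  So lx⁻¹ = m²·cd⁻¹.
  Combining: s⁻²·lx⁻¹·m⁻¹ = s⁻² · (m²·cd⁻¹) · m⁻¹ = m·s⁻²·cd⁻¹.
Right side:
  N = kg·m/s² = kg·m·s⁻² (force = mass × acceleration).
  lm = cd·sr = cd (luminous flux; sr is dimensionless).
  lx = lm/m² (illuminance = luminous flux per area),
      = m⁻²·cd.
  So lx⁻¹ = m²·cd⁻¹.
  Combining: N·lm·lx⁻¹·kg⁻¹·m⁻² = (kg·m·s⁻²) · cd · (m²·cd⁻¹) · kg⁻¹ · m⁻² = m·s⁻².
Left is m·s⁻²·cd⁻¹; right is m·s⁻² — different.

No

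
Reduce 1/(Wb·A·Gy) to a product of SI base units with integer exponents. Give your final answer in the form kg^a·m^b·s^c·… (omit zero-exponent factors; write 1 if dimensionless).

Wb = kg·m²·s⁻²·A⁻¹.
So Wb⁻¹ = kg⁻¹·m⁻²·s²·A.
Gy = m²·s⁻².
So Gy⁻¹ = m⁻²·s².
Combining: Wb⁻¹·A⁻¹·Gy⁻¹ = (kg⁻¹·m⁻²·s²·A) · A⁻¹ · (m⁻²·s²) = kg⁻¹·m⁻⁴·s⁴.

kg⁻¹·m⁻⁴·s⁴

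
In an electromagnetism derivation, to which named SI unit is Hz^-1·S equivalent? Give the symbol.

Hz = 1/s = s⁻¹ (frequency is cycles per second).
So Hz⁻¹ = s.
S = 1/Ω (conductance is reciprocal resistance),
    = kg⁻¹·m⁻²·s³·A².
Combining: Hz⁻¹·S = s · (kg⁻¹·m⁻²·s³·A²) = kg⁻¹·m⁻²·s⁴·A².
kg⁻¹·m⁻²·s⁴·A² is the base-SI form of the farad.

F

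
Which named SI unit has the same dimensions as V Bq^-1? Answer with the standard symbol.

V = W/A (potential = power per current),
    = kg·m²·s⁻³·A⁻¹.
Bq = 1/s = s⁻¹ (activity is decays per second).
So Bq⁻¹ = s.
Combining: V·Bq⁻¹ = (kg·m²·s⁻³·A⁻¹) · s = kg·m²·s⁻²·A⁻¹.
kg·m²·s⁻²·A⁻¹ is the base-SI form of the weber.

Wb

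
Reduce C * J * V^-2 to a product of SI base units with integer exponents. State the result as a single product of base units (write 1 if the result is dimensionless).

kg⁻¹·m⁻²·s⁵·A³

C = s·A.
J = kg·m²·s⁻².
V = kg·m²·s⁻³·A⁻¹.
So V⁻² = kg⁻²·m⁻⁴·s⁶·A².
Combining: C·J·V⁻² = (s·A) · (kg·m²·s⁻²) · (kg⁻²·m⁻⁴·s⁶·A²) = kg⁻¹·m⁻²·s⁵·A³.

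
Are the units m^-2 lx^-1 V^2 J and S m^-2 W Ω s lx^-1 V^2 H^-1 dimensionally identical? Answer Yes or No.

No

Left side:
  lx = lm/m² (illuminance = luminous flux per area),
      = m⁻²·cd.
  So lx⁻¹ = m²·cd⁻¹.
  V = W/A (potential = power per current),
      = kg·m²·s⁻³·A⁻¹.
  So V² = kg²·m⁴·s⁻⁶·A⁻².
  J = N·m (work = force × distance),
      = kg·m²·s⁻².
  Combining: m⁻²·lx⁻¹·V²·J = m⁻² · (m²·cd⁻¹) · (kg²·m⁴·s⁻⁶·A⁻²) · (kg·m²·s⁻²) = kg³·m⁶·s⁻⁸·A⁻²·cd⁻¹.
Right side:
  S = 1/Ω (conductance is reciprocal resistance),
      = kg⁻¹·m⁻²·s³·A².
  W = J/s (power = energy per time),
      = kg·m²·s⁻³.
  Ω = V/A (resistance = voltage per current),
      = kg·m²·s⁻³·A⁻².
  lx = lm/m² (illuminance = luminous flux per area),
      = m⁻²·cd.
  So lx⁻¹ = m²·cd⁻¹.
  V = W/A (potential = power per current),
      = kg·m²·s⁻³·A⁻¹.
  So V² = kg²·m⁴·s⁻⁶·A⁻².
  H = Wb/A (inductance = flux per current),
      = kg·m²·s⁻²·A⁻².
  So H⁻¹ = kg⁻¹·m⁻²·s²·A².
  Combining: S·m⁻²·W·Ω·s·lx⁻¹·V²·H⁻¹ = (kg⁻¹·m⁻²·s³·A²) · m⁻² · (kg·m²·s⁻³) · (kg·m²·s⁻³·A⁻²) · s · (m²·cd⁻¹) · (kg²·m⁴·s⁻⁶·A⁻²) · (kg⁻¹·m⁻²·s²·A²) = kg²·m⁴·s⁻⁶·cd⁻¹.
Left is kg³·m⁶·s⁻⁸·A⁻²·cd⁻¹; right is kg²·m⁴·s⁻⁶·cd⁻¹ — different.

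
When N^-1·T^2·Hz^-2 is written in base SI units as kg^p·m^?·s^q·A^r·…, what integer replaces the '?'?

-1

N = kg·m·s⁻².
So N⁻¹ = kg⁻¹·m⁻¹·s².
T = kg·s⁻²·A⁻¹.
So T² = kg²·s⁻⁴·A⁻².
Hz = s⁻¹.
So Hz⁻² = s².
Combining: N⁻¹·T²·Hz⁻² = (kg⁻¹·m⁻¹·s²) · (kg²·s⁻⁴·A⁻²) · s² = kg·m⁻¹·A⁻².
The exponent of m is -1.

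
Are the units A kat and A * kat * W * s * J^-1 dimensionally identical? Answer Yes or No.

Left side:
  kat = mol/s = s⁻¹·mol (catalytic activity).
  Combining: A·kat = A · (s⁻¹·mol) = s⁻¹·A·mol.
Right side:
  kat = s⁻¹·mol.
  W = kg·m²·s⁻³.
  J = kg·m²·s⁻².
  So J⁻¹ = kg⁻¹·m⁻²·s².
  Combining: A·kat·W·s·J⁻¹ = A · (s⁻¹·mol) · (kg·m²·s⁻³) · s · (kg⁻¹·m⁻²·s²) = s⁻¹·A·mol.
Both reduce to s⁻¹·A·mol.

Yes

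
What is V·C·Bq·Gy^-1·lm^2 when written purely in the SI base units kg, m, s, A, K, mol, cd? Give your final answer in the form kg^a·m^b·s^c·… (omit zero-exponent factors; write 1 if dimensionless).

V = W/A (potential = power per current),
    = kg·m²·s⁻³·A⁻¹.
C = A·s = s·A (charge = current × time).
Bq = 1/s = s⁻¹ (activity is decays per second).
Gy = J/kg (absorbed dose = energy per mass),
    = m²·s⁻².
So Gy⁻¹ = m⁻²·s².
lm = cd·sr = cd (luminous flux; sr is dimensionless).
So lm² = cd².
Combining: V·C·Bq·Gy⁻¹·lm² = (kg·m²·s⁻³·A⁻¹) · (s·A) · s⁻¹ · (m⁻²·s²) · cd² = kg·s⁻¹·cd².

kg·s⁻¹·cd²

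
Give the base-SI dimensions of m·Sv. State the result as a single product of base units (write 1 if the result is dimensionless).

m³·s⁻²

Sv = m²·s⁻².
Combining: m·Sv = m · (m²·s⁻²) = m³·s⁻².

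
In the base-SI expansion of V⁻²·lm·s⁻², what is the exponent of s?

V = W/A (potential = power per current),
    = kg·m²·s⁻³·A⁻¹.
So V⁻² = kg⁻²·m⁻⁴·s⁶·A².
lm = cd·sr = cd (luminous flux; sr is dimensionless).
Combining: V⁻²·lm·s⁻² = (kg⁻²·m⁻⁴·s⁶·A²) · cd · s⁻² = kg⁻²·m⁻⁴·s⁴·A²·cd.
The exponent of s is 4.

4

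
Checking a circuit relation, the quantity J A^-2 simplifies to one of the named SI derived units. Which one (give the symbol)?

H

J = N·m (work = force × distance),
    = kg·m²·s⁻².
Combining: J·A⁻² = (kg·m²·s⁻²) · A⁻² = kg·m²·s⁻²·A⁻².
kg·m²·s⁻²·A⁻² is the base-SI form of the henry.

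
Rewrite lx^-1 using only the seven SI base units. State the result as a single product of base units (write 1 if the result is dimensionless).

lx = m⁻²·cd.
So lx⁻¹ = m²·cd⁻¹.

m²·cd⁻¹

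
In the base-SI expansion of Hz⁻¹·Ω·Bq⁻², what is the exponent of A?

-2

Hz = 1/s = s⁻¹ (frequency is cycles per second).
So Hz⁻¹ = s.
Ω = V/A (resistance = voltage per current),
    = kg·m²·s⁻³·A⁻².
Bq = 1/s = s⁻¹ (activity is decays per second).
So Bq⁻² = s².
Combining: Hz⁻¹·Ω·Bq⁻² = s · (kg·m²·s⁻³·A⁻²) · s² = kg·m²·A⁻².
The exponent of A is -2.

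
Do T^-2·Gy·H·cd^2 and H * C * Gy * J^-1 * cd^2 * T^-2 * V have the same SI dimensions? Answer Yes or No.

Yes

Left side:
  T = Wb/m² (flux density = flux per area),
      = kg·s⁻²·A⁻¹.
  So T⁻² = kg⁻²·s⁴·A².
  Gy = J/kg (absorbed dose = energy per mass),
      = m²·s⁻².
  H = Wb/A (inductance = flux per current),
      = kg·m²·s⁻²·A⁻².
  Combining: T⁻²·Gy·H·cd² = (kg⁻²·s⁴·A²) · (m²·s⁻²) · (kg·m²·s⁻²·A⁻²) · cd² = kg⁻¹·m⁴·cd².
Right side:
  H = kg·m²·s⁻²·A⁻².
  C = s·A.
  Gy = m²·s⁻².
  J = kg·m²·s⁻².
  So J⁻¹ = kg⁻¹·m⁻²·s².
  T = kg·s⁻²·A⁻¹.
  So T⁻² = kg⁻²·s⁴·A².
  V = kg·m²·s⁻³·A⁻¹.
  Combining: H·C·Gy·J⁻¹·cd²·T⁻²·V = (kg·m²·s⁻²·A⁻²) · (s·A) · (m²·s⁻²) · (kg⁻¹·m⁻²·s²) · cd² · (kg⁻²·s⁴·A²) · (kg·m²·s⁻³·A⁻¹) = kg⁻¹·m⁴·cd².
Both reduce to kg⁻¹·m⁴·cd².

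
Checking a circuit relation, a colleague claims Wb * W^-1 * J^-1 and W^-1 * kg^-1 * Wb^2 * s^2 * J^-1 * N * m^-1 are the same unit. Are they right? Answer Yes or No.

No

Left side:
  Wb = kg·m²·s⁻²·A⁻¹.
  W = kg·m²·s⁻³.
  So W⁻¹ = kg⁻¹·m⁻²·s³.
  J = kg·m²·s⁻².
  So J⁻¹ = kg⁻¹·m⁻²·s².
  Combining: Wb·W⁻¹·J⁻¹ = (kg·m²·s⁻²·A⁻¹) · (kg⁻¹·m⁻²·s³) · (kg⁻¹·m⁻²·s²) = kg⁻¹·m⁻²·s³·A⁻¹.
Right side:
  W = J/s (power = energy per time),
      = kg·m²·s⁻³.
  So W⁻¹ = kg⁻¹·m⁻²·s³.
  Wb = V·s (flux: a volt is a weber per second),
      = kg·m²·s⁻²·A⁻¹.
  So Wb² = kg²·m⁴·s⁻⁴·A⁻².
  J = N·m (work = force × distance),
      = kg·m²·s⁻².
  So J⁻¹ = kg⁻¹·m⁻²·s².
  N = kg·m/s² = kg·m·s⁻² (force = mass × acceleration).
  Combining: W⁻¹·kg⁻¹·Wb²·s²·J⁻¹·N·m⁻¹ = (kg⁻¹·m⁻²·s³) · kg⁻¹ · (kg²·m⁴·s⁻⁴·A⁻²) · s² · (kg⁻¹·m⁻²·s²) · (kg·m·s⁻²) · m⁻¹ = s·A⁻².
Left is kg⁻¹·m⁻²·s³·A⁻¹; right is s·A⁻² — different.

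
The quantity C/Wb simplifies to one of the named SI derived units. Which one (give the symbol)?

Wb = V·s (flux: a volt is a weber per second),
    = kg·m²·s⁻²·A⁻¹.
So Wb⁻¹ = kg⁻¹·m⁻²·s²·A.
C = A·s = s·A (charge = current × time).
Combining: Wb⁻¹·C = (kg⁻¹·m⁻²·s²·A) · (s·A) = kg⁻¹·m⁻²·s³·A².
kg⁻¹·m⁻²·s³·A² is the base-SI form of the siemens.

S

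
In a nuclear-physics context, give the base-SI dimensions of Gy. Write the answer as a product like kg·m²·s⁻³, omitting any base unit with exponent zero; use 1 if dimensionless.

m²·s⁻²

Gy = J/kg (absorbed dose = energy per mass),
    = m²·s⁻².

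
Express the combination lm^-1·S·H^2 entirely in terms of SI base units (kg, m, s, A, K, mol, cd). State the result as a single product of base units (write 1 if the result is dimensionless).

lm = cd·sr = cd (luminous flux; sr is dimensionless).
So lm⁻¹ = cd⁻¹.
S = 1/Ω (conductance is reciprocal resistance),
    = kg⁻¹·m⁻²·s³·A².
H = Wb/A (inductance = flux per current),
    = kg·m²·s⁻²·A⁻².
So H² = kg²·m⁴·s⁻⁴·A⁻⁴.
Combining: lm⁻¹·S·H² = cd⁻¹ · (kg⁻¹·m⁻²·s³·A²) · (kg²·m⁴·s⁻⁴·A⁻⁴) = kg·m²·s⁻¹·A⁻²·cd⁻¹.

kg·m²·s⁻¹·A⁻²·cd⁻¹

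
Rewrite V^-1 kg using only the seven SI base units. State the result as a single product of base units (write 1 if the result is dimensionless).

m⁻²·s³·A

V = kg·m²·s⁻³·A⁻¹.
So V⁻¹ = kg⁻¹·m⁻²·s³·A.
Combining: V⁻¹·kg = (kg⁻¹·m⁻²·s³·A) · kg = m⁻²·s³·A.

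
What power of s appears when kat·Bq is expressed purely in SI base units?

kat = mol/s = s⁻¹·mol (catalytic activity).
Bq = 1/s = s⁻¹ (activity is decays per second).
Combining: kat·Bq = (s⁻¹·mol) · s⁻¹ = s⁻²·mol.
The exponent of s is -2.

-2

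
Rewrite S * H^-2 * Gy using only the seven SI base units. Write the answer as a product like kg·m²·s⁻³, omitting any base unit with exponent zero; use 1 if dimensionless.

kg⁻³·m⁻⁴·s⁵·A⁶

S = 1/Ω (conductance is reciprocal resistance),
    = kg⁻¹·m⁻²·s³·A².
H = Wb/A (inductance = flux per current),
    = kg·m²·s⁻²·A⁻².
So H⁻² = kg⁻²·m⁻⁴·s⁴·A⁴.
Gy = J/kg (absorbed dose = energy per mass),
    = m²·s⁻².
Combining: S·H⁻²·Gy = (kg⁻¹·m⁻²·s³·A²) · (kg⁻²·m⁻⁴·s⁴·A⁴) · (m²·s⁻²) = kg⁻³·m⁻⁴·s⁵·A⁶.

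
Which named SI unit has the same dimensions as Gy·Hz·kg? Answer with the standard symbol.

Gy = m²·s⁻².
Hz = s⁻¹.
Combining: Gy·Hz·kg = (m²·s⁻²) · s⁻¹ · kg = kg·m²·s⁻³.
kg·m²·s⁻³ is the base-SI form of the watt.

W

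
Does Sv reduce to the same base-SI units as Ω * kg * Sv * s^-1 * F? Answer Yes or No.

Left side:
  Sv = m²·s⁻².
Right side:
  Ω = kg·m²·s⁻³·A⁻².
  Sv = m²·s⁻².
  F = kg⁻¹·m⁻²·s⁴·A².
  Combining: Ω·kg·Sv·s⁻¹·F = (kg·m²·s⁻³·A⁻²) · kg · (m²·s⁻²) · s⁻¹ · (kg⁻¹·m⁻²·s⁴·A²) = kg·m²·s⁻².
Left is m²·s⁻²; right is kg·m²·s⁻² — different.

No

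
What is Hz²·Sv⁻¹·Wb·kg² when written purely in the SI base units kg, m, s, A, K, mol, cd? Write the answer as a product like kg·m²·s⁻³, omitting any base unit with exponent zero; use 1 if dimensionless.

Hz = 1/s = s⁻¹ (frequency is cycles per second).
So Hz² = s⁻².
Sv = J/kg (equivalent dose = energy per mass),
    = m²·s⁻².
So Sv⁻¹ = m⁻²·s².
Wb = V·s (flux: a volt is a weber per second),
    = kg·m²·s⁻²·A⁻¹.
Combining: Hz²·Sv⁻¹·Wb·kg² = s⁻² · (m⁻²·s²) · (kg·m²·s⁻²·A⁻¹) · kg² = kg³·s⁻²·A⁻¹.

kg³·s⁻²·A⁻¹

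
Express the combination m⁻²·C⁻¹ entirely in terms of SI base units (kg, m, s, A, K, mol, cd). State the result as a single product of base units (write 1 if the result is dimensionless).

C = A·s = s·A (charge = current × time).
So C⁻¹ = s⁻¹·A⁻¹.
Combining: m⁻²·C⁻¹ = m⁻² · (s⁻¹·A⁻¹) = m⁻²·s⁻¹·A⁻¹.

m⁻²·s⁻¹·A⁻¹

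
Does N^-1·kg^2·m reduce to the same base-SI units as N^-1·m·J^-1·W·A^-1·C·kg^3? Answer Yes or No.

No

Left side:
  N = kg·m/s² = kg·m·s⁻² (force = mass × acceleration).
  So N⁻¹ = kg⁻¹·m⁻¹·s².
  Combining: N⁻¹·kg²·m = (kg⁻¹·m⁻¹·s²) · kg² · m = kg·s².
Right side:
  N = kg·m/s² = kg·m·s⁻² (force = mass × acceleration).
  So N⁻¹ = kg⁻¹·m⁻¹·s².
  J = N·m (work = force × distance),
      = kg·m²·s⁻².
  So J⁻¹ = kg⁻¹·m⁻²·s².
  W = J/s (power = energy per time),
      = kg·m²·s⁻³.
  C = A·s = s·A (charge = current × time).
  Combining: N⁻¹·m·J⁻¹·W·A⁻¹·C·kg³ = (kg⁻¹·m⁻¹·s²) · m · (kg⁻¹·m⁻²·s²) · (kg·m²·s⁻³) · A⁻¹ · (s·A) · kg³ = kg²·s².
Left is kg·s²; right is kg²·s² — different.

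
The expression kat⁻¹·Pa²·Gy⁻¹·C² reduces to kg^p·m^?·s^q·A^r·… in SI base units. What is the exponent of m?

kat = mol/s = s⁻¹·mol (catalytic activity).
So kat⁻¹ = s·mol⁻¹.
Pa = N/m² (pressure = force per area),
    = kg·m⁻¹·s⁻².
So Pa² = kg²·m⁻²·s⁻⁴.
Gy = J/kg (absorbed dose = energy per mass),
    = m²·s⁻².
So Gy⁻¹ = m⁻²·s².
C = A·s = s·A (charge = current × time).
So C² = s²·A².
Combining: kat⁻¹·Pa²·Gy⁻¹·C² = (s·mol⁻¹) · (kg²·m⁻²·s⁻⁴) · (m⁻²·s²) · (s²·A²) = kg²·m⁻⁴·s·A²·mol⁻¹.
The exponent of m is -4.

-4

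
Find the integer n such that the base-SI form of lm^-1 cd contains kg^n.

0

lm = cd·sr = cd (luminous flux; sr is dimensionless).
So lm⁻¹ = cd⁻¹.
Combining: lm⁻¹·cd = cd⁻¹ · cd = 1.
The exponent of kg is 0.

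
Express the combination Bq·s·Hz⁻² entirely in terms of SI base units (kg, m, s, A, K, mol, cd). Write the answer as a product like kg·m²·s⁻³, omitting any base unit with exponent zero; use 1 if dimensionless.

Bq = 1/s = s⁻¹ (activity is decays per second).
Hz = 1/s = s⁻¹ (frequency is cycles per second).
So Hz⁻² = s².
Combining: Bq·s·Hz⁻² = s⁻¹ · s · s² = s².

s²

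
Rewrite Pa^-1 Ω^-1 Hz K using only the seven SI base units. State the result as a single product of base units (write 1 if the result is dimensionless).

Pa = N/m² (pressure = force per area),
    = kg·m⁻¹·s⁻².
So Pa⁻¹ = kg⁻¹·m·s².
Ω = V/A (resistance = voltage per current),
    = kg·m²·s⁻³·A⁻².
So Ω⁻¹ = kg⁻¹·m⁻²·s³·A².
Hz = 1/s = s⁻¹ (frequency is cycles per second).
Combining: Pa⁻¹·Ω⁻¹·Hz·K = (kg⁻¹·m·s²) · (kg⁻¹·m⁻²·s³·A²) · s⁻¹ · K = kg⁻²·m⁻¹·s⁴·A²·K.

kg⁻²·m⁻¹·s⁴·A²·K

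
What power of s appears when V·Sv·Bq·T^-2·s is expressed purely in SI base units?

V = W/A (potential = power per current),
    = kg·m²·s⁻³·A⁻¹.
Sv = J/kg (equivalent dose = energy per mass),
    = m²·s⁻².
Bq = 1/s = s⁻¹ (activity is decays per second).
T = Wb/m² (flux density = flux per area),
    = kg·s⁻²·A⁻¹.
So T⁻² = kg⁻²·s⁴·A².
Combining: V·Sv·Bq·T⁻²·s = (kg·m²·s⁻³·A⁻¹) · (m²·s⁻²) · s⁻¹ · (kg⁻²·s⁴·A²) · s = kg⁻¹·m⁴·s⁻¹·A.
The exponent of s is -1.

-1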